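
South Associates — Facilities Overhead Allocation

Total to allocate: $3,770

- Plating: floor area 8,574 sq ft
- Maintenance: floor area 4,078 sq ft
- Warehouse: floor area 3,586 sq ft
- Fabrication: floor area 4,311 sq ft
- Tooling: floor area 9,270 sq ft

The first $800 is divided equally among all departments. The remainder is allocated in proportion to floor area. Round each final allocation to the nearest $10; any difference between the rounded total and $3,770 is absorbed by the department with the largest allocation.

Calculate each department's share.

Plating: $1,010 · Maintenance: $570 · Warehouse: $520 · Fabrication: $590 · Tooling: $1,080

First tranche $800 split equally: $160 each.
Remainder $2,970 by floor area (total 29,819): Plating 853.98 → $850; Maintenance 406.17 → $410; Warehouse 357.17 → $360; Fabrication 429.38 → $430; Tooling 923.30 → $920.
Totals: Plating $160 + $850 = $1,010; Maintenance $160 + $410 = $570; Warehouse $160 + $360 = $520; Fabrication $160 + $430 = $590; Tooling $160 + $920 = $1,080.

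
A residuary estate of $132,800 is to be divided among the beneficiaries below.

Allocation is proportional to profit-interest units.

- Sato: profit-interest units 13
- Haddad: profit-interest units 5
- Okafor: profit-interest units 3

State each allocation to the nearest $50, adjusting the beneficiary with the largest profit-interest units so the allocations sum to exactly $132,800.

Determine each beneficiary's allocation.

Sum of profit-interest units: 13 + 5 + 3 = 21.
Pro-rata amounts: Sato 82,209.52; Haddad 31,619.05; Okafor 18,971.43.
Rounded to nearest $50: Sato $82,200; Haddad $31,600; Okafor $18,950. Sum = $132,750.
Difference $132,800 − $132,750 = +$50 applied to largest profit-interest units (Sato): Sato becomes $82,250.

Sato: $82,250 · Haddad: $31,600 · Okafor: $18,950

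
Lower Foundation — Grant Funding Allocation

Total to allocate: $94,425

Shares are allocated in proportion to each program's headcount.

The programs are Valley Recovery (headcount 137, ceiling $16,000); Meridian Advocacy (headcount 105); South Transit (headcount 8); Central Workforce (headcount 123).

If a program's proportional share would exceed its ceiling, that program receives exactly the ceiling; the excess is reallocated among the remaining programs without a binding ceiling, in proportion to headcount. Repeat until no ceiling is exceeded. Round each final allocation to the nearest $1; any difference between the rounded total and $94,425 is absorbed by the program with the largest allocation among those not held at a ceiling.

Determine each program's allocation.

Valley Recovery: $16,000; Meridian Advocacy: $34,892; South Transit: $2,658; Central Workforce: $40,875

Total headcount = 373.
Proportional shares (ignoring caps): Valley Recovery 34,681.57; Meridian Advocacy 26,580.76; South Transit 2,025.20; Central Workforce 31,137.47.
Held at cap: Valley Recovery ($16,000); remaining pool $78,425 reallocated over remaining headcount 236.
Remaining shares: Meridian Advocacy 34,892.48 → $34,892; South Transit 2,658.47 → $2,658; Central Workforce 40,874.05 → $40,874.
Rounding difference +$1 applied to Central Workforce → $40,875.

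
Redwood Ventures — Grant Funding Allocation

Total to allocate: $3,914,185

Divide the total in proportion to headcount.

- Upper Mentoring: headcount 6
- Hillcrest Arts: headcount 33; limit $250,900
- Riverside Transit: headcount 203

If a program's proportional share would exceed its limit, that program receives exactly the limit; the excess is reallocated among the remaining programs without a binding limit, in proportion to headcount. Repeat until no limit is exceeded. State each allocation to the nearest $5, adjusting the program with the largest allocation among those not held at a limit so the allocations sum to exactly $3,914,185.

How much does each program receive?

Upper Mentoring: $105,165 | Hillcrest Arts: $250,900 | Riverside Transit: $3,558,120

Total headcount = 242.
Pro-rata shares before constraints: Upper Mentoring 97,045.91; Hillcrest Arts 533,752.50; Riverside Transit 3,283,386.59.
Held at cap: Hillcrest Arts ($250,900); remaining pool $3,663,285 reallocated over remaining headcount 209.
Remaining shares: Upper Mentoring 105,166.08 → $105,165; Riverside Transit 3,558,118.92 → $3,558,120.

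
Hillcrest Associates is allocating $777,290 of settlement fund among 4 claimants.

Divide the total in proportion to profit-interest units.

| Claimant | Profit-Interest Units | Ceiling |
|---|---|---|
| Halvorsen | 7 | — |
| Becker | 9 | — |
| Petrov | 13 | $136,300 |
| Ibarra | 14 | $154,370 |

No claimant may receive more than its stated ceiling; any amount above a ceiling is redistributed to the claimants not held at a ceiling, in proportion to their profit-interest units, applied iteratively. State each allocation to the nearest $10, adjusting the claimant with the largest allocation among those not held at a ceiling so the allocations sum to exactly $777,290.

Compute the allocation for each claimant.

Halvorsen: $212,900; Becker: $273,720; Petrov: $136,300; Ibarra: $154,370

Total profit-interest units = 43.
Pro-rata shares before constraints: Halvorsen 126,535.58; Becker 162,688.60; Petrov 234,994.65; Ibarra 253,071.16.
Cap binds for Petrov ($136,300), Ibarra ($154,370); residual $486,620 reallocated over remaining profit-interest units 16.
Shares after redistribution: Halvorsen 212,896.25 → $212,900; Becker 273,723.75 → $273,720.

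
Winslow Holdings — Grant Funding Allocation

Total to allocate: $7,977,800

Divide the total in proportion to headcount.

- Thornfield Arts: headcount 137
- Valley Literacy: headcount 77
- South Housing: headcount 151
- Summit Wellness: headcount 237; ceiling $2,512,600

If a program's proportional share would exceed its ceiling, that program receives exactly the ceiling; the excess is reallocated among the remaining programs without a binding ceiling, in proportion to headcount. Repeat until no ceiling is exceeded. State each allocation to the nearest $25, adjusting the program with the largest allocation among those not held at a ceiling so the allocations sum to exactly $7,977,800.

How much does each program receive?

Thornfield Arts: $2,051,325 | Valley Literacy: $1,152,925 | South Housing: $2,260,950 | Summit Wellness: $2,512,600

Sum of headcount: 602.
Proportional shares (ignoring caps): Thornfield Arts 1,815,545.85; Valley Literacy 1,020,416.28; South Housing 2,001,076.08; Summit Wellness 3,140,761.79.
Held at cap: Summit Wellness ($2,512,600); remaining pool $5,465,200 reallocated over remaining headcount 365.
Redistributed shares: Thornfield Arts 2,051,321.64 → $2,051,325; Valley Literacy 1,152,932.60 → $1,152,925; South Housing 2,260,945.75 → $2,260,950.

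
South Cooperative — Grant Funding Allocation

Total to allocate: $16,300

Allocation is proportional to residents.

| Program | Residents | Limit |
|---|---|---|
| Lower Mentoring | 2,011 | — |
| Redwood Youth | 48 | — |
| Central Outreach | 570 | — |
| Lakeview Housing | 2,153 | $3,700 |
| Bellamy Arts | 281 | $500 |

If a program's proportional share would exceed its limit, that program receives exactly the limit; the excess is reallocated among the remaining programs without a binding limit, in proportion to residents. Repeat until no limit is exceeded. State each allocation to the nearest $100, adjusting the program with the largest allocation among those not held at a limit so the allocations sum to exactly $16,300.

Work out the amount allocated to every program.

Sum of residents: 5,063.
Pro-rata shares before constraints: Lower Mentoring 6,474.28; Redwood Youth 154.53; Central Outreach 1,835.08; Lakeview Housing 6,931.44; Bellamy Arts 904.66.
Cap binds for Lakeview Housing ($3,700), Bellamy Arts ($500); residual $12,100 reallocated over remaining residents 2,629.
Redistributed shares: Lower Mentoring 9,255.65 → $9,300; Redwood Youth 220.92 → $200; Central Outreach 2,623.43 → $2,600.

Lower Mentoring: $9,300 · Redwood Youth: $200 · Central Outreach: $2,600 · Lakeview Housing: $3,700 · Bellamy Arts: $500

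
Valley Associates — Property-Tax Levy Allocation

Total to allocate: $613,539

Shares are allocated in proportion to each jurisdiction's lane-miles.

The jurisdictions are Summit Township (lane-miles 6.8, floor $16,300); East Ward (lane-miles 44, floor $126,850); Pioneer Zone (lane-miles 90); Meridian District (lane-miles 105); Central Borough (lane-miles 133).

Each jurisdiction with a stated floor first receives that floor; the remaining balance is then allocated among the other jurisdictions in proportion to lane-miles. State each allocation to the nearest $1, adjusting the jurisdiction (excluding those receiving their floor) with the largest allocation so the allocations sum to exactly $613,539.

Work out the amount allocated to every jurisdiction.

Fund the minimums — Summit Township $16,300; East Ward $126,850. Remaining pool $470,389.
Remaining pool split over remaining lane-miles 328: Pioneer Zone 129,070.15 → $129,070; Meridian District 150,581.84 → $150,582; Central Borough 190,737.00 → $190,737.

Summit Township: $16,300 | East Ward: $126,850 | Pioneer Zone: $129,070 | Meridian District: $150,582 | Central Borough: $190,737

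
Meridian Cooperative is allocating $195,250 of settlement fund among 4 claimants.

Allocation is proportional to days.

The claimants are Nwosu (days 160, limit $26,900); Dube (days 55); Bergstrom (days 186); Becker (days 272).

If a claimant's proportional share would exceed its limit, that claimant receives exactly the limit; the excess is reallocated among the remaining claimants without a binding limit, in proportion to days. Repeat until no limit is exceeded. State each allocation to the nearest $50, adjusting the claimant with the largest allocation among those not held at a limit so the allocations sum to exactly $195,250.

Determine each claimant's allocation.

Combined days = 673.
Unconstrained shares: Nwosu 46,419.02; Dube 15,956.54; Bergstrom 53,962.11; Becker 78,912.33.
Capped: Nwosu ($26,900); residual $168,350 reallocated over remaining days 513.
Remaining shares: Dube 18,049.22 → $18,050; Bergstrom 61,039.18 → $61,050; Becker 89,261.60 → $89,250.

Nwosu: $26,900 | Dube: $18,050 | Bergstrom: $61,050 | Becker: $89,250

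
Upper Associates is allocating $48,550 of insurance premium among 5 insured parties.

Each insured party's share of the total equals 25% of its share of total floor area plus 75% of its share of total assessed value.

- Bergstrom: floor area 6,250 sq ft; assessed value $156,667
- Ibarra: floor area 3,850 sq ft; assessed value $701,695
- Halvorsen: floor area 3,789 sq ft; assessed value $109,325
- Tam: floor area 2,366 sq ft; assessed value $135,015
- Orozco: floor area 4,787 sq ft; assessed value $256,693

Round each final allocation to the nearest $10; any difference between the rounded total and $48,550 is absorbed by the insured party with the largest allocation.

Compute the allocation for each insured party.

Bergstrom: $7,800 | Ibarra: $21,020 | Halvorsen: $5,110 | Tam: $4,980 | Orozco: $9,640

Totals — floor area 21,042, assessed value 1,359,395.
Blended shares (25% floor area + 75% assessed value): Bergstrom 0.1607; Ibarra 0.4329; Halvorsen 0.1053; Tam 0.1026; Orozco 0.1985.
Raw shares: Bergstrom 7,801.59; Ibarra 21,016.24; Halvorsen 5,113.94; Tam 4,981.25; Orozco 9,636.98.
At nearest $10: Bergstrom $7,800; Ibarra $21,020; Halvorsen $5,110; Tam $4,980; Orozco $9,640. Sum = $48,550.
Sum already equals the total — no adjustment.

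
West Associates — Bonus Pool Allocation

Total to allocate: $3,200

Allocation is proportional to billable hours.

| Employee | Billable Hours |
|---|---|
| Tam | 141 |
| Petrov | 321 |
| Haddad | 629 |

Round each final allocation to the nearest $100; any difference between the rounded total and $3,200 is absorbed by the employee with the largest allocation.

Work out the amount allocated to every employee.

Billable hours total: 1,091.
Proportional shares: Tam 141/1,091 × $3,200 = 413.57; Petrov 321/1,091 × $3,200 = 941.52; Haddad 629/1,091 × $3,200 = 1,844.91.
After rounding ($100): Tam $400; Petrov $900; Haddad $1,800. Sum = $3,100.
Difference $3,200 − $3,100 = +$100 applied to largest allocation (Haddad): Haddad becomes $1,900.

Tam: $400 | Petrov: $900 | Haddad: $1,900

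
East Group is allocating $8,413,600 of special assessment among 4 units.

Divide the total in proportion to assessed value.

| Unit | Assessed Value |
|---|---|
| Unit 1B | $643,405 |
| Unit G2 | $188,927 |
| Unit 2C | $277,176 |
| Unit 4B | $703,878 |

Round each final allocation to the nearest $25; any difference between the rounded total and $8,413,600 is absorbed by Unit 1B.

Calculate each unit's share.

Assessed value total: 1,813,386.
Pro-rata amounts: Unit 1B 643,405/1,813,386 × $8,413,600 = 2,985,217.88; Unit G2 188,927/1,813,386 × $8,413,600 = 876,568.04; Unit 2C 277,176/1,813,386 × $8,413,600 = 1,286,018.53; Unit 4B 703,878/1,813,386 × $8,413,600 = 3,265,795.56.
At nearest $25: Unit 1B $2,985,225; Unit G2 $876,575; Unit 2C $1,286,025; Unit 4B $3,265,800. Sum = $8,413,625.
Difference $8,413,600 − $8,413,625 = −$25 applied to Unit 1B: Unit 1B becomes $2,985,200.

Unit 1B: $2,985,200; Unit G2: $876,575; Unit 2C: $1,286,025; Unit 4B: $3,265,800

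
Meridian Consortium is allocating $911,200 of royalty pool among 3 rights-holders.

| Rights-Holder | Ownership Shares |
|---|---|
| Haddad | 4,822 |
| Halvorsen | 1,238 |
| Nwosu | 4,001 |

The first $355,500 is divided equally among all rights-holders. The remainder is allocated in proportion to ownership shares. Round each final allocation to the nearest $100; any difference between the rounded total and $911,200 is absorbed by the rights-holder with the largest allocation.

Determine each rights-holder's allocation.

Haddad: $384,800 · Halvorsen: $186,900 · Nwosu: $339,500

$355,500 shared equally gives $118,500 per rights-holder.
Remainder $555,700 by ownership shares (total 10,061): Haddad 266,333.90 → $266,300; Halvorsen 68,378.55 → $68,400; Nwosu 220,987.55 → $221,000.
Totals: Haddad $118,500 + $266,300 = $384,800; Halvorsen $118,500 + $68,400 = $186,900; Nwosu $118,500 + $221,000 = $339,500.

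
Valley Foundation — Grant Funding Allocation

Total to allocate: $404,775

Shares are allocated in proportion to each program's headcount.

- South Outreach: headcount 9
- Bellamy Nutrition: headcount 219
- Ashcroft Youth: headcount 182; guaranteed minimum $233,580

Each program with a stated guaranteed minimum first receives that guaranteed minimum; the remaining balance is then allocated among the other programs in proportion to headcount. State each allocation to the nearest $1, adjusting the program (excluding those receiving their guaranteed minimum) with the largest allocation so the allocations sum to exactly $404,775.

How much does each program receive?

Fund the minimums — Ashcroft Youth $233,580. Remaining pool $171,195.
Remaining pool split over remaining headcount 228: South Outreach 6,757.70 → $6,758; Bellamy Nutrition 164,437.30 → $164,437.

South Outreach: $6,758 | Bellamy Nutrition: $164,437 | Ashcroft Youth: $233,580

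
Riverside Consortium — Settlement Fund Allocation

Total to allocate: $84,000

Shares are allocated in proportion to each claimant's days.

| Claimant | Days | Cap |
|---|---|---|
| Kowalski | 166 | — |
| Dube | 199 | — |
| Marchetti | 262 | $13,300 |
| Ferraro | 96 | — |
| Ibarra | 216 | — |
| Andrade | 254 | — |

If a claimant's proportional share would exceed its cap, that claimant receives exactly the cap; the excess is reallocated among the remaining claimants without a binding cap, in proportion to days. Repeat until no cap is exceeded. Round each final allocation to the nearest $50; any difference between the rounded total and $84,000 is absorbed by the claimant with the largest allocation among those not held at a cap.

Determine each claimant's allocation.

Kowalski: $12,600 · Dube: $15,100 · Marchetti: $13,300 · Ferraro: $7,300 · Ibarra: $16,400 · Andrade: $19,300

Sum of days: 1,193.
Unconstrained shares: Kowalski 11,688.18; Dube 14,011.74; Marchetti 18,447.61; Ferraro 6,759.43; Ibarra 15,208.72; Andrade 17,884.33.
Capped: Marchetti ($13,300); balance $70,700 reallocated over remaining days 931.
Redistributed shares: Kowalski 12,606.02 → $12,600; Dube 15,112.03 → $15,100; Ferraro 7,290.23 → $7,300; Ibarra 16,403.01 → $16,400; Andrade 19,288.72 → $19,300.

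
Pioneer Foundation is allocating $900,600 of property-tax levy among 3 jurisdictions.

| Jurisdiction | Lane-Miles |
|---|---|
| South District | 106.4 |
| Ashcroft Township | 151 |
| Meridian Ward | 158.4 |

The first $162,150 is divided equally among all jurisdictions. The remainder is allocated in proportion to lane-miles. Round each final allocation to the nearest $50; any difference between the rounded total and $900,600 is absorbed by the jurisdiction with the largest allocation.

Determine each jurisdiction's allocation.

South District: $243,000 · Ashcroft Township: $322,200 · Meridian Ward: $335,400

$162,150 shared equally gives $54,050 per jurisdiction.
Remainder $738,450 by lane-miles (total 415.8): South District 188,963.64 → $188,950; Ashcroft Township 268,172.08 → $268,150; Meridian Ward 281,314.29 → $281,300.
Rounding difference +$50 on remainder applied to Meridian Ward.
Totals: South District $54,050 + $188,950 = $243,000; Ashcroft Township $54,050 + $268,150 = $322,200; Meridian Ward $54,050 + $281,350 = $335,400.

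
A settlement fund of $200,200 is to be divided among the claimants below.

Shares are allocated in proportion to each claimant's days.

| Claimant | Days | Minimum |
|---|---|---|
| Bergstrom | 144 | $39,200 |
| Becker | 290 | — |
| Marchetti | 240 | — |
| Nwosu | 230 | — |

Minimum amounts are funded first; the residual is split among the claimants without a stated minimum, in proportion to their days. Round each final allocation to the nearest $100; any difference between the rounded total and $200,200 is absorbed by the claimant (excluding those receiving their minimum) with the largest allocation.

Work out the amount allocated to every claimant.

Minimums first: Bergstrom $39,200. Balance $161,000.
Balance split over remaining days 760: Becker 61,434.21 → $61,400; Marchetti 50,842.11 → $50,800; Nwosu 48,723.68 → $48,700.
Rounding difference +$100 applied to Becker → $61,500.

Bergstrom: $39,200; Becker: $61,500; Marchetti: $50,800; Nwosu: $48,700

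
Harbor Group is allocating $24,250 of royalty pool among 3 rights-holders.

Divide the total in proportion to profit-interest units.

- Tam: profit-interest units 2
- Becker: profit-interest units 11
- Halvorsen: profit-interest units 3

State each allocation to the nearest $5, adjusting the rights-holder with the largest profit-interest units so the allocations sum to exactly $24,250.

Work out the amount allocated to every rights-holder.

Total profit-interest units = 16.
Pro-rata amounts: Tam 2/16 × $24,250 = 3,031.25; Becker 11/16 × $24,250 = 16,671.88; Halvorsen 3/16 × $24,250 = 4,546.88.
Rounded to nearest $5: Tam $3,030; Becker $16,670; Halvorsen $4,545. Sum = $24,245.
Difference $24,250 − $24,245 = +$5 applied to largest profit-interest units (Becker): Becker becomes $16,675.

Tam: $3,030 | Becker: $16,675 | Halvorsen: $4,545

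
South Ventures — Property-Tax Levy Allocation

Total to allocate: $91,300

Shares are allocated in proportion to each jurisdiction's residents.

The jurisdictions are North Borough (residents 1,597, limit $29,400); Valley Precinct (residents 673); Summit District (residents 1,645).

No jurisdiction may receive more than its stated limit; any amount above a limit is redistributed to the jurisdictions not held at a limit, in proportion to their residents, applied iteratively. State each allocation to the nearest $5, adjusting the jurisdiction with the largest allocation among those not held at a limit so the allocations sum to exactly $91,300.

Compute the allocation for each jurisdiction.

North Borough: $29,400; Valley Precinct: $17,970; Summit District: $43,930

Residents total: 3,915.
Proportional shares (ignoring caps): North Borough 37,242.94; Valley Precinct 15,694.74; Summit District 38,362.32.
Held at cap: North Borough ($29,400); remaining pool $61,900 reallocated over remaining residents 2,318.
Remaining shares: Valley Precinct 17,971.83 → $17,970; Summit District 43,928.17 → $43,930.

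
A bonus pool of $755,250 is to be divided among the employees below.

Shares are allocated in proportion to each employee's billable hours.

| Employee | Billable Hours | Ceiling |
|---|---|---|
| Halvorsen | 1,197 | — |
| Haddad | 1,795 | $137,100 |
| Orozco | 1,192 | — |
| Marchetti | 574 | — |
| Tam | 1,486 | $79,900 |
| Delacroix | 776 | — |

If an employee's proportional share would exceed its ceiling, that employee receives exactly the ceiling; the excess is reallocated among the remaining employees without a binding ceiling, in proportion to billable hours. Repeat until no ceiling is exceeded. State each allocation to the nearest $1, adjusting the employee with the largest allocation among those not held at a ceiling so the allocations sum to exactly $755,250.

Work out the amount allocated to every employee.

Total billable hours = 7,020.
Pro-rata shares before constraints: Halvorsen 128,779.81; Haddad 193,115.92; Orozco 128,241.88; Marchetti 61,754.06; Tam 159,872.01; Delacroix 83,486.32.
Held at cap: Haddad ($137,100), Tam ($79,900); balance $538,250 reallocated over remaining billable hours 3,739.
Remaining shares: Halvorsen 172,314.86 → $172,315; Orozco 171,595.08 → $171,595; Marchetti 82,630.52 → $82,631; Delacroix 111,709.55 → $111,710.
Rounding difference −$1 applied to Halvorsen → $172,314.

Halvorsen: $172,314; Haddad: $137,100; Orozco: $171,595; Marchetti: $82,631; Tam: $79,900; Delacroix: $111,710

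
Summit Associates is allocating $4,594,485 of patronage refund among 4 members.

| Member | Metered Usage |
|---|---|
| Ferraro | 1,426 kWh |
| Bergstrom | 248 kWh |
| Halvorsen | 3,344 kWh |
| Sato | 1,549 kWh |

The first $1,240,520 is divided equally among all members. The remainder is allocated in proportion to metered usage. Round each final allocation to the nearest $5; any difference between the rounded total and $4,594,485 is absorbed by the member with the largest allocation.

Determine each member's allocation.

$1,240,520 shared equally gives $310,130 per member.
Remainder $3,353,965 by metered usage (total 6,567): Ferraro 728,301.22 → $728,300; Bergstrom 126,661.08 → $126,660; Halvorsen 1,707,881.68 → $1,707,880; Sato 791,121.03 → $791,120.
Rounding difference +$5 on remainder applied to Halvorsen.
Totals: Ferraro $310,130 + $728,300 = $1,038,430; Bergstrom $310,130 + $126,660 = $436,790; Halvorsen $310,130 + $1,707,885 = $2,018,015; Sato $310,130 + $791,120 = $1,101,250.

Ferraro: $1,038,430 | Bergstrom: $436,790 | Halvorsen: $2,018,015 | Sato: $1,101,250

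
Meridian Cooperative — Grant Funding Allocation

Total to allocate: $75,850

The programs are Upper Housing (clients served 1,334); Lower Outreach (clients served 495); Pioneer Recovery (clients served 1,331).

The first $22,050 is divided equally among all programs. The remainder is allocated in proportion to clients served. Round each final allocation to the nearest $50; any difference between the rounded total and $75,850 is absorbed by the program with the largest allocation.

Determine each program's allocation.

$22,050 shared equally gives $7,350 per program.
Remainder $53,800 by clients served (total 3,160): Upper Housing 22,711.77 → $22,700; Lower Outreach 8,427.53 → $8,450; Pioneer Recovery 22,660.70 → $22,650.
Totals: Upper Housing $7,350 + $22,700 = $30,050; Lower Outreach $7,350 + $8,450 = $15,800; Pioneer Recovery $7,350 + $22,650 = $30,000.

Upper Housing: $30,050 · Lower Outreach: $15,800 · Pioneer Recovery: $30,000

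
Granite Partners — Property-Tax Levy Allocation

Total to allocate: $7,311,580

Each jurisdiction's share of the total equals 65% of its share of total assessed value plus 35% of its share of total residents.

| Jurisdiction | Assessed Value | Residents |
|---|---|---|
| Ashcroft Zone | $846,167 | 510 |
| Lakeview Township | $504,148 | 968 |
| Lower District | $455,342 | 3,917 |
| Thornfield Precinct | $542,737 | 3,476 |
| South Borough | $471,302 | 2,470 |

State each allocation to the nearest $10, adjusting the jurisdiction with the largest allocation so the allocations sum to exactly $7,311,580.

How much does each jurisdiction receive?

Totals — assessed value 2,819,696, residents 11,341.
Blended shares (65% assessed value + 35% residents): Ashcroft Zone 0.2108; Lakeview Township 0.1461; Lower District 0.2259; Thornfield Precinct 0.2324; South Borough 0.1849.
Pro-rata amounts: Ashcroft Zone 1,541,272.83; Lakeview Township 1,068,154.30; Lower District 1,651,323.51; Thornfield Precinct 1,699,115.64; South Borough 1,351,713.71.
After rounding ($10): Ashcroft Zone $1,541,270; Lakeview Township $1,068,150; Lower District $1,651,320; Thornfield Precinct $1,699,120; South Borough $1,351,710. Sum = $7,311,570.
Difference $7,311,580 − $7,311,570 = +$10 applied to largest allocation (Thornfield Precinct): Thornfield Precinct becomes $1,699,130.

Ashcroft Zone: $1,541,270; Lakeview Township: $1,068,150; Lower District: $1,651,320; Thornfield Precinct: $1,699,130; South Borough: $1,351,710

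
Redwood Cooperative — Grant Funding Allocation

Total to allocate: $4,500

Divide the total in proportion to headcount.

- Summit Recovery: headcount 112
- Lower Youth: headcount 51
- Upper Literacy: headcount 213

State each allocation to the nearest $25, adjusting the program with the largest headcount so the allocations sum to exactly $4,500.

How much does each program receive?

Total headcount = 112 + 51 + 213 = 376.
Pro-rata amounts: Summit Recovery 1,340.43; Lower Youth 610.37; Upper Literacy 2,549.20.
After rounding ($25): Summit Recovery $1,350; Lower Youth $600; Upper Literacy $2,550. Sum = $4,500.
Rounded total matches; no reconciliation needed.

Summit Recovery: $1,350 | Lower Youth: $600 | Upper Literacy: $2,550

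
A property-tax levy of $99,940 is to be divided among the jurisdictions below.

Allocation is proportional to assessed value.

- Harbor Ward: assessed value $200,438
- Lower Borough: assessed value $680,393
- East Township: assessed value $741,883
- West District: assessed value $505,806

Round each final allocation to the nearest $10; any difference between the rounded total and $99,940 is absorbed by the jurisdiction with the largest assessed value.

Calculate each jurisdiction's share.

Assessed value total: 200,438 + 680,393 + 741,883 + 505,806 = 2,128,520.
Pro-rata amounts: Harbor Ward 9,411.13; Lower Borough 31,946.36; East Township 34,833.49; West District 23,749.01.
Rounded to nearest $10: Harbor Ward $9,410; Lower Borough $31,950; East Township $34,830; West District $23,750. Sum = $99,940.
Rounded total matches; no reconciliation needed.

Harbor Ward: $9,410; Lower Borough: $31,950; East Township: $34,830; West District: $23,750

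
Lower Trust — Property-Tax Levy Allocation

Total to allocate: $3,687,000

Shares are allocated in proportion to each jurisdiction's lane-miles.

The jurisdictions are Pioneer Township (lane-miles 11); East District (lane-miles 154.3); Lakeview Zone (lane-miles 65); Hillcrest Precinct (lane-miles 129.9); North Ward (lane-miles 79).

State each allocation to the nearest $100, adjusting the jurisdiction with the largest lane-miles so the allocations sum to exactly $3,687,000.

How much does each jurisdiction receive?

Combined lane-miles = 11 + 154.3 + 65 + 129.9 + 79 = 439.2.
Proportional shares: Pioneer Township 92,342.90; East District 1,295,318.99; Lakeview Zone 545,662.57; Hillcrest Precinct 1,090,485.66; North Ward 663,189.89.
At nearest $100: Pioneer Township $92,300; East District $1,295,300; Lakeview Zone $545,700; Hillcrest Precinct $1,090,500; North Ward $663,200. Sum = $3,687,000.
No rounding difference to absorb.

Pioneer Township: $92,300 | East District: $1,295,300 | Lakeview Zone: $545,700 | Hillcrest Precinct: $1,090,500 | North Ward: $663,200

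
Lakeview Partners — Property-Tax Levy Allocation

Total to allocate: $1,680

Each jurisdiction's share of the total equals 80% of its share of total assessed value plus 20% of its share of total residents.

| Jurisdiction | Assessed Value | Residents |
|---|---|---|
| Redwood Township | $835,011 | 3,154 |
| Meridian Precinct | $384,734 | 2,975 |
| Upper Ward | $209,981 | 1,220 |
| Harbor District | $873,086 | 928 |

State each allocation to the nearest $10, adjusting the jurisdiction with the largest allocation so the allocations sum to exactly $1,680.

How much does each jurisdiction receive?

Assessed value total 2,302,812; residents total 8,277.
Composite weights (80% assessed value + 20% residents): Redwood Township 0.3663; Meridian Precinct 0.2055; Upper Ward 0.1024; Harbor District 0.3257.
Proportional shares: Redwood Township 615.38; Meridian Precinct 345.31; Upper Ward 172.08; Harbor District 547.23.
Rounded to nearest $10: Redwood Township $620; Meridian Precinct $350; Upper Ward $170; Harbor District $550. Sum = $1,690.
Difference $1,680 − $1,690 = −$10 applied to largest allocation (Redwood Township): Redwood Township becomes $610.

Redwood Township: $610 | Meridian Precinct: $350 | Upper Ward: $170 | Harbor District: $550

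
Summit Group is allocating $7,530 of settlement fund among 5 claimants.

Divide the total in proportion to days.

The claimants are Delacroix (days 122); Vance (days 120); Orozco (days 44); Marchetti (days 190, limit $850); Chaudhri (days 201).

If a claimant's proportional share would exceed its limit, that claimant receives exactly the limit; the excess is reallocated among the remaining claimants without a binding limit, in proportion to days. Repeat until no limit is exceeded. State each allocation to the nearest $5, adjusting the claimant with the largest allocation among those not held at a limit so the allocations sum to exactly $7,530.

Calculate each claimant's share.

Delacroix: $1,675 · Vance: $1,645 · Orozco: $605 · Marchetti: $850 · Chaudhri: $2,755

Combined days = 677.
Unconstrained shares: Delacroix 1,356.96; Vance 1,334.71; Orozco 489.39; Marchetti 2,113.29; Chaudhri 2,235.64.
Cap binds for Marchetti ($850); residual $6,680 reallocated over remaining days 487.
Redistributed shares: Delacroix 1,673.43 → $1,675; Vance 1,646.00 → $1,645; Orozco 603.53 → $605; Chaudhri 2,757.04 → $2,755.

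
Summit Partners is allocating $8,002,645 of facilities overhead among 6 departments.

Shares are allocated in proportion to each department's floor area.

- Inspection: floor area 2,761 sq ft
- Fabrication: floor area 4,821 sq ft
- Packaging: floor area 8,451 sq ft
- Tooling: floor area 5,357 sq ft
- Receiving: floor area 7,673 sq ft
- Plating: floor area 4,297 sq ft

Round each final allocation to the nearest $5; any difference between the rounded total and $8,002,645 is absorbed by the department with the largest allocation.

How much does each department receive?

Inspection: $662,330; Fabrication: $1,156,495; Packaging: $2,027,295; Tooling: $1,285,075; Receiving: $1,840,655; Plating: $1,030,795

Combined floor area = 33,360.
Raw shares: Inspection 2,761/33,360 × $8,002,645 = 662,329.22; Fabrication 4,821/33,360 × $8,002,645 = 1,156,497.35; Packaging 8,451/33,360 × $8,002,645 = 2,027,288.76; Tooling 5,357/33,360 × $8,002,645 = 1,285,077.02; Receiving 7,673/33,360 × $8,002,645 = 1,840,656.33; Plating 4,297/33,360 × $8,002,645 = 1,030,796.33.
Rounded to nearest $5: Inspection $662,330; Fabrication $1,156,495; Packaging $2,027,290; Tooling $1,285,075; Receiving $1,840,655; Plating $1,030,795. Sum = $8,002,640.
Difference $8,002,645 − $8,002,640 = +$5 applied to largest allocation (Packaging): Packaging becomes $2,027,295.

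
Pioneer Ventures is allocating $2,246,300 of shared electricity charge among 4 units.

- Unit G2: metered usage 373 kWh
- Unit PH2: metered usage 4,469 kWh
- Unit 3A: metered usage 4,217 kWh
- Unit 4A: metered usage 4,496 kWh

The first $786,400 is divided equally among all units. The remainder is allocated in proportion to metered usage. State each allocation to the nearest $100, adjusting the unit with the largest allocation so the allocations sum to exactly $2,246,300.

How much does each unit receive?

Unit G2: $236,800 · Unit PH2: $677,900 · Unit 3A: $650,800 · Unit 4A: $680,800

First tranche $786,400 split equally: $196,600 each.
Remainder $1,459,900 by metered usage (total 13,555): Unit G2 40,172.83 → $40,200; Unit PH2 481,320.04 → $481,300; Unit 3A 454,179.14 → $454,200; Unit 4A 484,227.99 → $484,200.
Totals: Unit G2 $196,600 + $40,200 = $236,800; Unit PH2 $196,600 + $481,300 = $677,900; Unit 3A $196,600 + $454,200 = $650,800; Unit 4A $196,600 + $484,200 = $680,800.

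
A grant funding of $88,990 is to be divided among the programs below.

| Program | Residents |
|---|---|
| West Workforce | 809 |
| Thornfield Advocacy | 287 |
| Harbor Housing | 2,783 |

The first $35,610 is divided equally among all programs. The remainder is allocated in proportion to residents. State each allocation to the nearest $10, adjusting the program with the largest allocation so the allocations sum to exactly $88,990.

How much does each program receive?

Equal tier: $35,610 ÷ 3 = $11,870 apiece.
Remainder $53,380 by residents (total 3,879): West Workforce 11,132.87 → $11,130; Thornfield Advocacy 3,949.49 → $3,950; Harbor Housing 38,297.64 → $38,300.
Totals: West Workforce $11,870 + $11,130 = $23,000; Thornfield Advocacy $11,870 + $3,950 = $15,820; Harbor Housing $11,870 + $38,300 = $50,170.

West Workforce: $23,000 | Thornfield Advocacy: $15,820 | Harbor Housing: $50,170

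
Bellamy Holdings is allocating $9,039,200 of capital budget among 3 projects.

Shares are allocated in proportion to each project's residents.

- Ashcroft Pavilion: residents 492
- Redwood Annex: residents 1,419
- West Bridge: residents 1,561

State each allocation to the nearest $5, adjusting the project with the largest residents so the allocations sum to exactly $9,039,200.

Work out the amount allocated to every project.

Residents total: 492 + 1,419 + 1,561 = 3,472.
Raw shares: Ashcroft Pavilion 1,280,900.46; Redwood Annex 3,694,304.38; West Bridge 4,063,995.16.
Rounded to nearest $5: Ashcroft Pavilion $1,280,900; Redwood Annex $3,694,305; West Bridge $4,063,995. Sum = $9,039,200.
No rounding difference to absorb.

Ashcroft Pavilion: $1,280,900 | Redwood Annex: $3,694,305 | West Bridge: $4,063,995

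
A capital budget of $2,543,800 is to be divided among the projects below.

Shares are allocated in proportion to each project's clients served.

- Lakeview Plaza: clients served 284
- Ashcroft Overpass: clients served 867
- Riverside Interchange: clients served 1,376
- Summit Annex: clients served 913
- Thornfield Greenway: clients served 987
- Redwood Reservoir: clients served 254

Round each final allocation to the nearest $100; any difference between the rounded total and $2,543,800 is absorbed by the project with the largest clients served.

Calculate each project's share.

Lakeview Plaza: $154,300 | Ashcroft Overpass: $471,200 | Riverside Interchange: $747,700 | Summit Annex: $496,200 | Thornfield Greenway: $536,400 | Redwood Reservoir: $138,000

Total clients served = 4,681.
Raw shares: Lakeview Plaza 284/4,681 × $2,543,800 = 154,334.37; Ashcroft Overpass 867/4,681 × $2,543,800 = 471,154.58; Riverside Interchange 1,376/4,681 × $2,543,800 = 747,760.91; Summit Annex 913/4,681 × $2,543,800 = 496,152.40; Thornfield Greenway 987/4,681 × $2,543,800 = 536,366.29; Redwood Reservoir 254/4,681 × $2,543,800 = 138,031.45.
After rounding ($100): Lakeview Plaza $154,300; Ashcroft Overpass $471,200; Riverside Interchange $747,800; Summit Annex $496,200; Thornfield Greenway $536,400; Redwood Reservoir $138,000. Sum = $2,543,900.
Difference $2,543,800 − $2,543,900 = −$100 applied to largest clients served (Riverside Interchange): Riverside Interchange becomes $747,700.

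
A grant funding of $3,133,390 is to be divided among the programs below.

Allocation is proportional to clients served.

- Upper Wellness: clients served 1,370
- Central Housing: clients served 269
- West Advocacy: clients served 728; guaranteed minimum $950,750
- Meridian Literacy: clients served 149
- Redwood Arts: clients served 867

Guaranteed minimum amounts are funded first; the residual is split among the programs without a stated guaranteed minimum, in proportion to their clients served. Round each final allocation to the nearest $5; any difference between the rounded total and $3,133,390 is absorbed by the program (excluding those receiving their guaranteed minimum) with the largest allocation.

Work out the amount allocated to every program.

Upper Wellness: $1,126,260; Central Housing: $221,140; West Advocacy: $950,750; Meridian Literacy: $122,490; Redwood Arts: $712,750

Minimums first: West Advocacy $950,750. Balance $2,182,640.
Balance split over remaining clients served 2,655: Upper Wellness 1,126,258.68 → $1,126,260; Central Housing 221,141.30 → $221,140; Meridian Literacy 122,490.91 → $122,490; Redwood Arts 712,749.11 → $712,750.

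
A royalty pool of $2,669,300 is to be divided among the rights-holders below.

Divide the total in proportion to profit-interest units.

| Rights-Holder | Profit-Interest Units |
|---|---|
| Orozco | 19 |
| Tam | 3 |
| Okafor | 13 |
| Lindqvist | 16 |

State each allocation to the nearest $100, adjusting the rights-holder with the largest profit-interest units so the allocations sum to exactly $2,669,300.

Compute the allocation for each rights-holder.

Orozco: $994,500; Tam: $157,000; Okafor: $680,400; Lindqvist: $837,400

Profit-interest units total: 51.
Pro-rata amounts: Orozco 19/51 × $2,669,300 = 994,445.10; Tam 3/51 × $2,669,300 = 157,017.65; Okafor 13/51 × $2,669,300 = 680,409.80; Lindqvist 16/51 × $2,669,300 = 837,427.45.
At nearest $100: Orozco $994,400; Tam $157,000; Okafor $680,400; Lindqvist $837,400. Sum = $2,669,200.
Difference $2,669,300 − $2,669,200 = +$100 applied to largest profit-interest units (Orozco): Orozco becomes $994,500.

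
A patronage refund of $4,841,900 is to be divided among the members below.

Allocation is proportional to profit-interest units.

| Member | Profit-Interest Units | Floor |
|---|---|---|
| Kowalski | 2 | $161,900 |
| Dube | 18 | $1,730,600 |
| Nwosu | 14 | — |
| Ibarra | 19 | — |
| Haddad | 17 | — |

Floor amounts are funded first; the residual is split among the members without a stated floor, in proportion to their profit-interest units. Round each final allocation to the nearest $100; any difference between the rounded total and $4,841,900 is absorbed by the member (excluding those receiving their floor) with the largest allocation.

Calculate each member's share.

Kowalski: $161,900; Dube: $1,730,600; Nwosu: $825,800; Ibarra: $1,120,800; Haddad: $1,002,800

Fund the minimums — Kowalski $161,900; Dube $1,730,600. Balance $2,949,400.
Balance split over remaining profit-interest units 50: Nwosu 825,832.00 → $825,800; Ibarra 1,120,772.00 → $1,120,800; Haddad 1,002,796.00 → $1,002,800.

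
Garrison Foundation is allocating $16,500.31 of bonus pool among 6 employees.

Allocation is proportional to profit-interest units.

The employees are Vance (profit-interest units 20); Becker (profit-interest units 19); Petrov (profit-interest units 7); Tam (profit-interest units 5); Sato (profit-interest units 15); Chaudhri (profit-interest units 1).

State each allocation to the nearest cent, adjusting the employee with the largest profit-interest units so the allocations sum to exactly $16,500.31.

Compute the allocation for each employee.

Vance: $4,925.47 | Becker: $4,679.19 | Petrov: $1,723.91 | Tam: $1,231.37 | Sato: $3,694.10 | Chaudhri: $246.27

Sum of profit-interest units: 20 + 19 + 7 + 5 + 15 + 1 = 67.
Raw shares: Vance 4,925.4657; Becker 4,679.1924; Petrov 1,723.9130; Tam 1,231.3664; Sato 3,694.0993; Chaudhri 246.2733.
Rounded to nearest cent: Vance $4,925.47; Becker $4,679.19; Petrov $1,723.91; Tam $1,231.37; Sato $3,694.10; Chaudhri $246.27. Sum = $16,500.31.
Sum already equals the total — no adjustment.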